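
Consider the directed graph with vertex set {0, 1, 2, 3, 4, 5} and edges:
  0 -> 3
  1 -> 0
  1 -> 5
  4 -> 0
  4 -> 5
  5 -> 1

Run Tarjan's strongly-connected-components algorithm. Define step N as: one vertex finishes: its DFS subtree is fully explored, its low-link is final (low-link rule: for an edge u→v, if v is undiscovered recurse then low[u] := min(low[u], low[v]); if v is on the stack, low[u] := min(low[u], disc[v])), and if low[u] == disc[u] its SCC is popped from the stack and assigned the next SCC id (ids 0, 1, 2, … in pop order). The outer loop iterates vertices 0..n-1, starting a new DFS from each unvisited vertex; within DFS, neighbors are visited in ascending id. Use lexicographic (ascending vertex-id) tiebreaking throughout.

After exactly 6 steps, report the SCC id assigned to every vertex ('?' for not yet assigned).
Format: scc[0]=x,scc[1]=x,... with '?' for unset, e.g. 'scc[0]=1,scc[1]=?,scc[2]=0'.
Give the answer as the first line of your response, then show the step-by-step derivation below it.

scc[0]=1,scc[1]=2,scc[2]=3,scc[3]=0,scc[4]=4,scc[5]=2

step 1: low=(low[0]=0,low[1]=?,low[2]=?,low[3]=1,low[4]=?,low[5]=?); scc=(scc[0]=?,scc[1]=?,scc[2]=?,scc[3]=0,scc[4]=?,scc[5]=?)
step 2: low=(low[0]=0,low[1]=?,low[2]=?,low[3]=1,low[4]=?,low[5]=?); scc=(scc[0]=1,scc[1]=?,scc[2]=?,scc[3]=0,scc[4]=?,scc[5]=?)
step 3: low=(low[0]=0,low[1]=2,low[2]=?,low[3]=1,low[4]=?,low[5]=2); scc=(scc[0]=1,scc[1]=?,scc[2]=?,scc[3]=0,scc[4]=?,scc[5]=?)
step 4: low=(low[0]=0,low[1]=2,low[2]=?,low[3]=1,low[4]=?,low[5]=2); scc=(scc[0]=1,scc[1]=2,scc[2]=?,scc[3]=0,scc[4]=?,scc[5]=2)
step 5: low=(low[0]=0,low[1]=2,low[2]=4,low[3]=1,low[4]=?,low[5]=2); scc=(scc[0]=1,scc[1]=2,scc[2]=3,scc[3]=0,scc[4]=?,scc[5]=2)
step 6: low=(low[0]=0,low[1]=2,low[2]=4,low[3]=1,low[4]=5,low[5]=2); scc=(scc[0]=1,scc[1]=2,scc[2]=3,scc[3]=0,scc[4]=4,scc[5]=2)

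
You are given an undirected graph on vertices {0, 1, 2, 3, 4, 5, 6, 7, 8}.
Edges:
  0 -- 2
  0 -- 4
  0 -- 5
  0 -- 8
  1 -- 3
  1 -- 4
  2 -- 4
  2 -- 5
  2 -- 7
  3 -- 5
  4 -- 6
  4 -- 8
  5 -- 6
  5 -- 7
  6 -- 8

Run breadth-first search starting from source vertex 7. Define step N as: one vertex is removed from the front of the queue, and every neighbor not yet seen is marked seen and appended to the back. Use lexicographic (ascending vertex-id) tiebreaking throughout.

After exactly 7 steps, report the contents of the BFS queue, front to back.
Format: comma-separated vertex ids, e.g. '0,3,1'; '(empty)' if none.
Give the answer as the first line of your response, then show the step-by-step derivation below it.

8,1

step 1: dequeue 7; queue=[2,5]; order=7
step 2: dequeue 2; queue=[5,0,4]; order=7,2
step 3: dequeue 5; queue=[0,4,3,6]; order=7,2,5
step 4: dequeue 0; queue=[4,3,6,8]; order=7,2,5,0
step 5: dequeue 4; queue=[3,6,8,1]; order=7,2,5,0,4
step 6: dequeue 3; queue=[6,8,1]; order=7,2,5,0,4,3
step 7: dequeue 6; queue=[8,1]; order=7,2,5,0,4,3,6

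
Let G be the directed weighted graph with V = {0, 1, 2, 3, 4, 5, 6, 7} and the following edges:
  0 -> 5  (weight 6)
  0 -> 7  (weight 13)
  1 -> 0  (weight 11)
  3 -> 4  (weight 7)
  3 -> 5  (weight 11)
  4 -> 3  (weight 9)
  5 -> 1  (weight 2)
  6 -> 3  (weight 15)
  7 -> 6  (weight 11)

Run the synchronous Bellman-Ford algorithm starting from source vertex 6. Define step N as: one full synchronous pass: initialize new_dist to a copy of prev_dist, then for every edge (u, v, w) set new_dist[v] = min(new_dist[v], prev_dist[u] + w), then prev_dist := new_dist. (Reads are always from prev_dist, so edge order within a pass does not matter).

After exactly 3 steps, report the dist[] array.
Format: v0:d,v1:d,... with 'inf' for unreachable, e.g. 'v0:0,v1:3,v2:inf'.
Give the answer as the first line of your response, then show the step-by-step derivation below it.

v0:inf,v1:28,v2:inf,v3:15,v4:22,v5:26,v6:0,v7:inf

step 1: dist = v0:inf,v1:inf,v2:inf,v3:15,v4:inf,v5:inf,v6:0,v7:inf
step 2: dist = v0:inf,v1:inf,v2:inf,v3:15,v4:22,v5:26,v6:0,v7:inf
step 3: dist = v0:inf,v1:28,v2:inf,v3:15,v4:22,v5:26,v6:0,v7:inf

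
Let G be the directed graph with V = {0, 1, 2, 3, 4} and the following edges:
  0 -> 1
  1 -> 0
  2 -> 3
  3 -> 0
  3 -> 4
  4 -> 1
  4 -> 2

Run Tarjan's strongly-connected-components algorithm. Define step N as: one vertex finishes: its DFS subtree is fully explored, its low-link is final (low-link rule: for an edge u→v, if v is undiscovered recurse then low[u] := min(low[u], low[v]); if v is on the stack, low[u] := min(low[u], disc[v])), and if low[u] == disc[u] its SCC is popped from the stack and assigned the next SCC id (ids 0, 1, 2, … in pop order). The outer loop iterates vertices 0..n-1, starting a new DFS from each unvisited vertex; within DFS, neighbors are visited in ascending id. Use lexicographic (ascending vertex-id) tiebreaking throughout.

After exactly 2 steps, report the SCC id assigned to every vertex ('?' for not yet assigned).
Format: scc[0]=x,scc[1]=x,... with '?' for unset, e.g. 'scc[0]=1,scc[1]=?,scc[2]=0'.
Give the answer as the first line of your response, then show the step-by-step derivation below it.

scc[0]=0,scc[1]=0,scc[2]=?,scc[3]=?,scc[4]=?

step 1: low=(low[0]=0,low[1]=0,low[2]=?,low[3]=?,low[4]=?); scc=(scc[0]=?,scc[1]=?,scc[2]=?,scc[3]=?,scc[4]=?)
step 2: low=(low[0]=0,low[1]=0,low[2]=?,low[3]=?,low[4]=?); scc=(scc[0]=0,scc[1]=0,scc[2]=?,scc[3]=?,scc[4]=?)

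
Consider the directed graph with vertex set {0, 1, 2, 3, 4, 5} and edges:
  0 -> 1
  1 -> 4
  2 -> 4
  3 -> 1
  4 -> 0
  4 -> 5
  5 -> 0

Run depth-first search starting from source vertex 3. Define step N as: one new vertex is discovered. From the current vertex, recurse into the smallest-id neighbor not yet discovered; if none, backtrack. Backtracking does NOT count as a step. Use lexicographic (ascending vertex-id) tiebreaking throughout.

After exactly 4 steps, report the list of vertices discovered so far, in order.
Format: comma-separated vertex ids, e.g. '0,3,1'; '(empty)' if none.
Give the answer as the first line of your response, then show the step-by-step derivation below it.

3,1,4,0

step 1: discover 3; path=3; order=3
step 2: discover 1; path=3>1; order=3,1
step 3: discover 4; path=3>1>4; order=3,1,4
step 4: discover 0; path=3>1>4>0; order=3,1,4,0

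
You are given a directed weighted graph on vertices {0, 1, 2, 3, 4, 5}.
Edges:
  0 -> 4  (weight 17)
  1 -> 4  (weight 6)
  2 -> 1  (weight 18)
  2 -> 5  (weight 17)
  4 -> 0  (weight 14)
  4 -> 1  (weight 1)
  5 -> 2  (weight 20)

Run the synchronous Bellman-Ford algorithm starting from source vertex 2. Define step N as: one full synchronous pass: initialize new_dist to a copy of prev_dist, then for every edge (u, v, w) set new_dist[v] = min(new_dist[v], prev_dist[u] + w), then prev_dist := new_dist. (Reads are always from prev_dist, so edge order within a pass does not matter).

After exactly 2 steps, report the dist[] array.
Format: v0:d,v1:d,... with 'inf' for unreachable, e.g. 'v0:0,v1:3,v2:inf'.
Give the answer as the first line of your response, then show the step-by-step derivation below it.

v0:inf,v1:18,v2:0,v3:inf,v4:24,v5:17

step 1: dist = v0:inf,v1:18,v2:0,v3:inf,v4:inf,v5:17
step 2: dist = v0:inf,v1:18,v2:0,v3:inf,v4:24,v5:17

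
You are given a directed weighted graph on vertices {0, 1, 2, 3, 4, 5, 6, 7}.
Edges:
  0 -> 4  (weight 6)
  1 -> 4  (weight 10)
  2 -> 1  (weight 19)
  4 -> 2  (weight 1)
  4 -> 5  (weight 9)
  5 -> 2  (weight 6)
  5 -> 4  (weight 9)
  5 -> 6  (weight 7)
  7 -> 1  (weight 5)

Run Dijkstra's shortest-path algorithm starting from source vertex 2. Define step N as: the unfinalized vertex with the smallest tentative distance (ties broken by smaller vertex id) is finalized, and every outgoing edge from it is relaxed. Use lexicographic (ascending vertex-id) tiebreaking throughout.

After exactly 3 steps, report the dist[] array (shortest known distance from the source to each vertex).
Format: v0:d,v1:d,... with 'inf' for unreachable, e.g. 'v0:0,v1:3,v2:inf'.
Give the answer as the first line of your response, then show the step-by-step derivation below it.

v0:inf,v1:19,v2:0,v3:inf,v4:29,v5:38,v6:inf,v7:inf

step 1: dist = v0:inf,v1:19,v2:0,v3:inf,v4:inf,v5:inf,v6:inf,v7:inf
step 2: dist = v0:inf,v1:19,v2:0,v3:inf,v4:29,v5:inf,v6:inf,v7:inf
step 3: dist = v0:inf,v1:19,v2:0,v3:inf,v4:29,v5:38,v6:inf,v7:inf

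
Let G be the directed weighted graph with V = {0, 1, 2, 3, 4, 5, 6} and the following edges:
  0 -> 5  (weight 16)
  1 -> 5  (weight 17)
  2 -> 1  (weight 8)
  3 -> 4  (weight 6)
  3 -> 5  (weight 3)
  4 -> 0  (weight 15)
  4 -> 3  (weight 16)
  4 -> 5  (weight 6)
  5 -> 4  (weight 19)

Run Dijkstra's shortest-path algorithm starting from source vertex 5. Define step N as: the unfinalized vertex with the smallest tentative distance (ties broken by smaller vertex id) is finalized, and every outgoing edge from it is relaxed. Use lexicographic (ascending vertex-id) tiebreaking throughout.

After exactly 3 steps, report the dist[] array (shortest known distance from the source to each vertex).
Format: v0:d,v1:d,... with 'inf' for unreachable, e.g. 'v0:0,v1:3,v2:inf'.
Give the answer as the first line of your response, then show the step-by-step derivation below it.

v0:34,v1:inf,v2:inf,v3:35,v4:19,v5:0,v6:inf

step 1: dist = v0:inf,v1:inf,v2:inf,v3:inf,v4:19,v5:0,v6:inf
step 2: dist = v0:34,v1:inf,v2:inf,v3:35,v4:19,v5:0,v6:inf
step 3: dist = v0:34,v1:inf,v2:inf,v3:35,v4:19,v5:0,v6:inf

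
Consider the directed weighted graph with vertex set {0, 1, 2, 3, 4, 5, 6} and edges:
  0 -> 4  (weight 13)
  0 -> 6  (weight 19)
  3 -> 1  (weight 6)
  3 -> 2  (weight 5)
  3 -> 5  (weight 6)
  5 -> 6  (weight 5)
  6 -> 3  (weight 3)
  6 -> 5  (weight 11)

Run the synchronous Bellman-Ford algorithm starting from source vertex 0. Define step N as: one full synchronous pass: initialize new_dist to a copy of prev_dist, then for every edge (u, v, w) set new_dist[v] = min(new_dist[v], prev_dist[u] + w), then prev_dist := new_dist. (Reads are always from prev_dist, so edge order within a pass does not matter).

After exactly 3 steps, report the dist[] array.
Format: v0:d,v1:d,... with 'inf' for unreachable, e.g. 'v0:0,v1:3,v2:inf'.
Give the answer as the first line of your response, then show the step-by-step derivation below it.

v0:0,v1:28,v2:27,v3:22,v4:13,v5:28,v6:19

step 1: dist = v0:0,v1:inf,v2:inf,v3:inf,v4:13,v5:inf,v6:19
step 2: dist = v0:0,v1:inf,v2:inf,v3:22,v4:13,v5:30,v6:19
step 3: dist = v0:0,v1:28,v2:27,v3:22,v4:13,v5:28,v6:19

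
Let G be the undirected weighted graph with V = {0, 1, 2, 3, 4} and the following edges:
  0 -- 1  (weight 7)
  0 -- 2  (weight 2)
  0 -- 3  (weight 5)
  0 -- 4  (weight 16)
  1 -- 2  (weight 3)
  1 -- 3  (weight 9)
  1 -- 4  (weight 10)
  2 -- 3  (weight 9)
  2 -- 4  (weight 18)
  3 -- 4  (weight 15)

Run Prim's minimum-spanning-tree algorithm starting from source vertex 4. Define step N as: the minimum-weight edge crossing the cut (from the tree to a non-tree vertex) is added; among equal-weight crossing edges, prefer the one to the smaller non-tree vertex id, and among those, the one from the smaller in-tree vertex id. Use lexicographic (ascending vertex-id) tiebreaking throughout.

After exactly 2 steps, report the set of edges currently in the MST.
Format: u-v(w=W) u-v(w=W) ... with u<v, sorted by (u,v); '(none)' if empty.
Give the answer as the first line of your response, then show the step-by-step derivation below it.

1-2(w=3) 1-4(w=10)

step 1: add edge 1-4 (w=10); MST = {1-4(w=10)}
step 2: add edge 1-2 (w=3); MST = {1-2(w=3) 1-4(w=10)}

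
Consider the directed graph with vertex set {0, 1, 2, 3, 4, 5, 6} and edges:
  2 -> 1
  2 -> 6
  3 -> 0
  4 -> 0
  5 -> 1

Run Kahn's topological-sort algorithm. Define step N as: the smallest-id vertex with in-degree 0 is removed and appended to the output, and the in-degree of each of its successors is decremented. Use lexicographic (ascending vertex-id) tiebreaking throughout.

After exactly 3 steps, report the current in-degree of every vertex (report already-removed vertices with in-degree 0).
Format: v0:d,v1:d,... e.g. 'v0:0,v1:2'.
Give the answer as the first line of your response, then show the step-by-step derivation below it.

v0:0,v1:1,v2:0,v3:0,v4:0,v5:0,v6:0

step 1: output 2; order=[2]; indeg=(2,1,0,0,0,0,0)
step 2: output 3; order=[2,3]; indeg=(1,1,0,0,0,0,0)
step 3: output 4; order=[2,3,4]; indeg=(0,1,0,0,0,0,0)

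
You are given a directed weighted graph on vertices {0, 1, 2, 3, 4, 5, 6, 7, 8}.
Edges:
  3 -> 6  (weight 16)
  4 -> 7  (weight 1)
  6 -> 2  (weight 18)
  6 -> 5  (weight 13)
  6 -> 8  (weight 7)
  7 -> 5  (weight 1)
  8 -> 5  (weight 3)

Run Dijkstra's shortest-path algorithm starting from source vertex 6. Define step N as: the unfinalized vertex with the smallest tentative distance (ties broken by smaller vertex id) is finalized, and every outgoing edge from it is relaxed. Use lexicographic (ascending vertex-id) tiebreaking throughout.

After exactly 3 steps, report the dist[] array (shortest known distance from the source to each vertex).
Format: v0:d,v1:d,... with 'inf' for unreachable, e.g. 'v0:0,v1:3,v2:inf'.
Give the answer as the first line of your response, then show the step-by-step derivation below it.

v0:inf,v1:inf,v2:18,v3:inf,v4:inf,v5:10,v6:0,v7:inf,v8:7

step 1: dist = v0:inf,v1:inf,v2:18,v3:inf,v4:inf,v5:13,v6:0,v7:inf,v8:7
step 2: dist = v0:inf,v1:inf,v2:18,v3:inf,v4:inf,v5:10,v6:0,v7:inf,v8:7
step 3: dist = v0:inf,v1:inf,v2:18,v3:inf,v4:inf,v5:10,v6:0,v7:inf,v8:7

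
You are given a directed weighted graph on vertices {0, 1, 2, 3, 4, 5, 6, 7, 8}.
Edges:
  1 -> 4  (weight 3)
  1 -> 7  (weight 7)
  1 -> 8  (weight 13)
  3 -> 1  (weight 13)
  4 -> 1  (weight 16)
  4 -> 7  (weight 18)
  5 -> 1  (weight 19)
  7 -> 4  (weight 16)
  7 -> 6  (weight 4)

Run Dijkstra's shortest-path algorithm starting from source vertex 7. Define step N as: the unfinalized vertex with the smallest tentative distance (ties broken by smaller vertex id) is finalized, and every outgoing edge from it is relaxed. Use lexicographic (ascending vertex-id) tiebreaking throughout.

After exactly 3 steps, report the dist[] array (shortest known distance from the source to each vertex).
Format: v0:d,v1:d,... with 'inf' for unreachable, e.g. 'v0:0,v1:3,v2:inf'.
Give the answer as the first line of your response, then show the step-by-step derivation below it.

v0:inf,v1:32,v2:inf,v3:inf,v4:16,v5:inf,v6:4,v7:0,v8:inf

step 1: dist = v0:inf,v1:inf,v2:inf,v3:inf,v4:16,v5:inf,v6:4,v7:0,v8:inf
step 2: dist = v0:inf,v1:inf,v2:inf,v3:inf,v4:16,v5:inf,v6:4,v7:0,v8:inf
step 3: dist = v0:inf,v1:32,v2:inf,v3:inf,v4:16,v5:inf,v6:4,v7:0,v8:inf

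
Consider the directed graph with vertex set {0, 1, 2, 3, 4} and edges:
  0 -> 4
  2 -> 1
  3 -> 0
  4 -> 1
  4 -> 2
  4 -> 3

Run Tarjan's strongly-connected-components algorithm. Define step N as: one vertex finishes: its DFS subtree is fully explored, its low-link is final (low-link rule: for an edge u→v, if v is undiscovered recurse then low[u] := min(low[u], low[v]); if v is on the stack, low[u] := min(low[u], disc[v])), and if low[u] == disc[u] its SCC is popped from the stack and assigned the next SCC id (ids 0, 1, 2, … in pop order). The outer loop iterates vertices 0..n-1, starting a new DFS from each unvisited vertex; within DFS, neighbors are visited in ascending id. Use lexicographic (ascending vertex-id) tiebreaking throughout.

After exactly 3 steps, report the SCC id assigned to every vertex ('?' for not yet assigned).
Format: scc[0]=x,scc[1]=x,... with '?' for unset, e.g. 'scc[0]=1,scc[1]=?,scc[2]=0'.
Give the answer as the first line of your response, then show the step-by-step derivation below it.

scc[0]=?,scc[1]=0,scc[2]=1,scc[3]=?,scc[4]=?

step 1: low=(low[0]=0,low[1]=2,low[2]=?,low[3]=?,low[4]=1); scc=(scc[0]=?,scc[1]=0,scc[2]=?,scc[3]=?,scc[4]=?)
step 2: low=(low[0]=0,low[1]=2,low[2]=3,low[3]=?,low[4]=1); scc=(scc[0]=?,scc[1]=0,scc[2]=1,scc[3]=?,scc[4]=?)
step 3: low=(low[0]=0,low[1]=2,low[2]=3,low[3]=0,low[4]=1); scc=(scc[0]=?,scc[1]=0,scc[2]=1,scc[3]=?,scc[4]=?)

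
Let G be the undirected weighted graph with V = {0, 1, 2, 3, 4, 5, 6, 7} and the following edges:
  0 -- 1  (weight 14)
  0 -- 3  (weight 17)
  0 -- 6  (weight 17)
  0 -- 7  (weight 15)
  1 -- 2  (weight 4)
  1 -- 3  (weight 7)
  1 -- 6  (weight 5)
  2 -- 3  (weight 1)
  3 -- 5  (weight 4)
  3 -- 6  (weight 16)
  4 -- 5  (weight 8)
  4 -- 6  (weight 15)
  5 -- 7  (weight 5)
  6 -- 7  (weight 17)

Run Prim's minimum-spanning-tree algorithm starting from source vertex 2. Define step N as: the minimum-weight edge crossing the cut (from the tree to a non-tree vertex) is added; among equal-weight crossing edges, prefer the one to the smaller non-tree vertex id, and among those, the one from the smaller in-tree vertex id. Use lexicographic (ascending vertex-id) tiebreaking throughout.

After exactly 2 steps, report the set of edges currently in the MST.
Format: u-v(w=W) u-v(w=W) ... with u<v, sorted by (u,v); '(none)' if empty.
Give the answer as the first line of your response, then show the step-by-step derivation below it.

1-2(w=4) 2-3(w=1)

step 1: add edge 2-3 (w=1); MST = {2-3(w=1)}
step 2: add edge 1-2 (w=4); MST = {1-2(w=4) 2-3(w=1)}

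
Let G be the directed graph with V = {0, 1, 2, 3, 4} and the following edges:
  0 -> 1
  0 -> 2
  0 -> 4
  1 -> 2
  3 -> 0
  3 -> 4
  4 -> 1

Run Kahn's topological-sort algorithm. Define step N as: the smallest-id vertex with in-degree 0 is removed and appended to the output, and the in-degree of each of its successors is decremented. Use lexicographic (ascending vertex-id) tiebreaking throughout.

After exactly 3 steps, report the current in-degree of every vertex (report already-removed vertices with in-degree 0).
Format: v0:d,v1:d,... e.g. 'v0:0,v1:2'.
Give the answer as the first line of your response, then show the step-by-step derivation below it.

v0:0,v1:0,v2:1,v3:0,v4:0

step 1: output 3; order=[3]; indeg=(0,2,2,0,1)
step 2: output 0; order=[3,0]; indeg=(0,1,1,0,0)
step 3: output 4; order=[3,0,4]; indeg=(0,0,1,0,0)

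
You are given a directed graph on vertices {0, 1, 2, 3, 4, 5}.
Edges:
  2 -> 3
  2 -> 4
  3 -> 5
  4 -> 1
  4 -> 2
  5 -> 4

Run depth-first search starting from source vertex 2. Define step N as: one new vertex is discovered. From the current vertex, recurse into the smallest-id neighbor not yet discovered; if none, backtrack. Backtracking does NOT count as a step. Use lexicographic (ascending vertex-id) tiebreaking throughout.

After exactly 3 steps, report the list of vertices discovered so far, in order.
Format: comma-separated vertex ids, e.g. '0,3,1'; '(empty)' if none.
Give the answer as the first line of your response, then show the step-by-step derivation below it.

2,3,5

step 1: discover 2; path=2; order=2
step 2: discover 3; path=2>3; order=2,3
step 3: discover 5; path=2>3>5; order=2,3,5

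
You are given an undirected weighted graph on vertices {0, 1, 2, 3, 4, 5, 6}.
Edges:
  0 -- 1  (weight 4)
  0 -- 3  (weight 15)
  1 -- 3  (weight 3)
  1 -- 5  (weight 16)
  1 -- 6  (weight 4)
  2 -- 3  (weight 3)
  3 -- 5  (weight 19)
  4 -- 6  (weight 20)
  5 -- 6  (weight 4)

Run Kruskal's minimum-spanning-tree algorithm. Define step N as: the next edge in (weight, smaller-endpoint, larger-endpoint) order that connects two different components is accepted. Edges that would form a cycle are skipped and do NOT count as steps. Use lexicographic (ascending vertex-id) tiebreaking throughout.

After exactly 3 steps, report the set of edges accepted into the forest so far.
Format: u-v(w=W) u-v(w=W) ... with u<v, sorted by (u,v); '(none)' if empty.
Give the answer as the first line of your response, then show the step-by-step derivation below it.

0-1(w=4) 1-3(w=3) 2-3(w=3)

step 1: add edge 1-3 (w=3); MST = {1-3(w=3)}
step 2: add edge 2-3 (w=3); MST = {1-3(w=3) 2-3(w=3)}
step 3: add edge 0-1 (w=4); MST = {0-1(w=4) 1-3(w=3) 2-3(w=3)}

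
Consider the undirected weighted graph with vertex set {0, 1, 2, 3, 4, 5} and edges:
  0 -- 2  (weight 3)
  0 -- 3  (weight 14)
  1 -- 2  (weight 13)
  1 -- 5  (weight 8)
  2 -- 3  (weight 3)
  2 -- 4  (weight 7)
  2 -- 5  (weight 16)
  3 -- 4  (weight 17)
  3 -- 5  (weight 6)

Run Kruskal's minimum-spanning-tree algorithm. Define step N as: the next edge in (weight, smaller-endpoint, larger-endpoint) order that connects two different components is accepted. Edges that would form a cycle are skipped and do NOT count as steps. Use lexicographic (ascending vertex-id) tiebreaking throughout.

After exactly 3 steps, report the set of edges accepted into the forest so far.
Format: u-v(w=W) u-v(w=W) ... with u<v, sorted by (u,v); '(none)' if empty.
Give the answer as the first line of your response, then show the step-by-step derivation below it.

0-2(w=3) 2-3(w=3) 3-5(w=6)

step 1: add edge 0-2 (w=3); MST = {0-2(w=3)}
step 2: add edge 2-3 (w=3); MST = {0-2(w=3) 2-3(w=3)}
step 3: add edge 3-5 (w=6); MST = {0-2(w=3) 2-3(w=3) 3-5(w=6)}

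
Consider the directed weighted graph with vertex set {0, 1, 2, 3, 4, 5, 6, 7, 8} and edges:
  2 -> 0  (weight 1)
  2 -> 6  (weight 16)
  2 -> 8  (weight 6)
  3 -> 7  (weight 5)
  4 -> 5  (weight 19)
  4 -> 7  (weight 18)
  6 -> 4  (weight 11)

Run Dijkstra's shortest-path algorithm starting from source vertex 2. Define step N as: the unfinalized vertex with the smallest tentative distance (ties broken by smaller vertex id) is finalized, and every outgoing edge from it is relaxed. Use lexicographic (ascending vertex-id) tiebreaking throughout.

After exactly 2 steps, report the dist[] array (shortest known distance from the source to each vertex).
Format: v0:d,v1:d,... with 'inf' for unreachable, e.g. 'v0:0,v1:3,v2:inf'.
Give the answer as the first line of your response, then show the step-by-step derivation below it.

v0:1,v1:inf,v2:0,v3:inf,v4:inf,v5:inf,v6:16,v7:inf,v8:6

step 1: dist = v0:1,v1:inf,v2:0,v3:inf,v4:inf,v5:inf,v6:16,v7:inf,v8:6
step 2: dist = v0:1,v1:inf,v2:0,v3:inf,v4:inf,v5:inf,v6:16,v7:inf,v8:6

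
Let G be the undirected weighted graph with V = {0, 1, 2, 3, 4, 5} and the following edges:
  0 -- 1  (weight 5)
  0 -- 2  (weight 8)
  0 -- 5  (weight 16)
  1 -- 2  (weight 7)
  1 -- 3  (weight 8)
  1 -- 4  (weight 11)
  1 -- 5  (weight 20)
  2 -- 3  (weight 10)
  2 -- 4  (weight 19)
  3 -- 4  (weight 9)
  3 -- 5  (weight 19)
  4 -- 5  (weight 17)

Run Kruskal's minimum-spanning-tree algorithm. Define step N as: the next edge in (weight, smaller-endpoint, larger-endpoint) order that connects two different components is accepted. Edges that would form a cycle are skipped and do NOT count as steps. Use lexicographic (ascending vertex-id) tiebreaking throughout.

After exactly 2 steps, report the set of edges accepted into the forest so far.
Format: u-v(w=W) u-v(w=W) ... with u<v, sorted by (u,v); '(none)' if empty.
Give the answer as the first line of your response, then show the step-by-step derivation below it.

0-1(w=5) 1-2(w=7)

step 1: add edge 0-1 (w=5); MST = {0-1(w=5)}
step 2: add edge 1-2 (w=7); MST = {0-1(w=5) 1-2(w=7)}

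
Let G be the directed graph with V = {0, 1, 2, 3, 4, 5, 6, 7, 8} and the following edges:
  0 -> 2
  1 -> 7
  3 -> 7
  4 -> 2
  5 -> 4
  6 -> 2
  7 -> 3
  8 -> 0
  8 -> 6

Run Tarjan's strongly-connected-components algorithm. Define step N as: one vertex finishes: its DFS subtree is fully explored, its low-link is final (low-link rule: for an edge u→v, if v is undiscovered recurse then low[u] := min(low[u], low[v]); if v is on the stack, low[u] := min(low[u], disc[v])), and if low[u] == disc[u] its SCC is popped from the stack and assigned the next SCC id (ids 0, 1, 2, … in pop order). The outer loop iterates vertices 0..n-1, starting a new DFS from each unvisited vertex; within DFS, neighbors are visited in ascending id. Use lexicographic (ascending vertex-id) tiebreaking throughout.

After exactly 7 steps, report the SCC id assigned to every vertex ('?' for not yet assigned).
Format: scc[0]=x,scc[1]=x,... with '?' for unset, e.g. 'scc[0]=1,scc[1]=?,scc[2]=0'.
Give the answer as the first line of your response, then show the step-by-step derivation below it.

scc[0]=1,scc[1]=3,scc[2]=0,scc[3]=2,scc[4]=4,scc[5]=5,scc[6]=?,scc[7]=2,scc[8]=?

step 1: low=(low[0]=0,low[1]=?,low[2]=1,low[3]=?,low[4]=?,low[5]=?,low[6]=?,low[7]=?,low[8]=?); scc=(scc[0]=?,scc[1]=?,scc[2]=0,scc[3]=?,scc[4]=?,scc[5]=?,scc[6]=?,scc[7]=?,scc[8]=?)
step 2: low=(low[0]=0,low[1]=?,low[2]=1,low[3]=?,low[4]=?,low[5]=?,low[6]=?,low[7]=?,low[8]=?); scc=(scc[0]=1,scc[1]=?,scc[2]=0,scc[3]=?,scc[4]=?,scc[5]=?,scc[6]=?,scc[7]=?,scc[8]=?)
step 3: low=(low[0]=0,low[1]=2,low[2]=1,low[3]=3,low[4]=?,low[5]=?,low[6]=?,low[7]=3,low[8]=?); scc=(scc[0]=1,scc[1]=?,scc[2]=0,scc[3]=?,scc[4]=?,scc[5]=?,scc[6]=?,scc[7]=?,scc[8]=?)
step 4: low=(low[0]=0,low[1]=2,low[2]=1,low[3]=3,low[4]=?,low[5]=?,low[6]=?,low[7]=3,low[8]=?); scc=(scc[0]=1,scc[1]=?,scc[2]=0,scc[3]=2,scc[4]=?,scc[5]=?,scc[6]=?,scc[7]=2,scc[8]=?)
step 5: low=(low[0]=0,low[1]=2,low[2]=1,low[3]=3,low[4]=?,low[5]=?,low[6]=?,low[7]=3,low[8]=?); scc=(scc[0]=1,scc[1]=3,scc[2]=0,scc[3]=2,scc[4]=?,scc[5]=?,scc[6]=?,scc[7]=2,scc[8]=?)
step 6: low=(low[0]=0,low[1]=2,low[2]=1,low[3]=3,low[4]=5,low[5]=?,low[6]=?,low[7]=3,low[8]=?); scc=(scc[0]=1,scc[1]=3,scc[2]=0,scc[3]=2,scc[4]=4,scc[5]=?,scc[6]=?,scc[7]=2,scc[8]=?)
step 7: low=(low[0]=0,low[1]=2,low[2]=1,low[3]=3,low[4]=5,low[5]=6,low[6]=?,low[7]=3,low[8]=?); scc=(scc[0]=1,scc[1]=3,scc[2]=0,scc[3]=2,scc[4]=4,scc[5]=5,scc[6]=?,scc[7]=2,scc[8]=?)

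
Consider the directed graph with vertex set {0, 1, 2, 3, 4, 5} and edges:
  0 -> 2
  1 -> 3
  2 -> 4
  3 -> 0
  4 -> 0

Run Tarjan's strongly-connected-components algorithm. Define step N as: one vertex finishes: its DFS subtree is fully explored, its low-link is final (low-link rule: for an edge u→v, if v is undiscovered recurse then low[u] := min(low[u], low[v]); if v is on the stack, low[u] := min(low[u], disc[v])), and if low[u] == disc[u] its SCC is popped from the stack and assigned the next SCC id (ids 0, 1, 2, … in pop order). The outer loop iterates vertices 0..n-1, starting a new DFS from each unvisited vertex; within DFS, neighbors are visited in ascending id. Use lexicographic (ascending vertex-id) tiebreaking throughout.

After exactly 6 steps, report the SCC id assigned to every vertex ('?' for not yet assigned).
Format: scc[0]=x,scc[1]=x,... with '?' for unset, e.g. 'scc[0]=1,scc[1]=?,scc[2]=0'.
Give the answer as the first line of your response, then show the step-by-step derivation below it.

scc[0]=0,scc[1]=2,scc[2]=0,scc[3]=1,scc[4]=0,scc[5]=3

step 1: low=(low[0]=0,low[1]=?,low[2]=1,low[3]=?,low[4]=0,low[5]=?); scc=(scc[0]=?,scc[1]=?,scc[2]=?,scc[3]=?,scc[4]=?,scc[5]=?)
step 2: low=(low[0]=0,low[1]=?,low[2]=0,low[3]=?,low[4]=0,low[5]=?); scc=(scc[0]=?,scc[1]=?,scc[2]=?,scc[3]=?,scc[4]=?,scc[5]=?)
step 3: low=(low[0]=0,low[1]=?,low[2]=0,low[3]=?,low[4]=0,low[5]=?); scc=(scc[0]=0,scc[1]=?,scc[2]=0,scc[3]=?,scc[4]=0,scc[5]=?)
step 4: low=(low[0]=0,low[1]=3,low[2]=0,low[3]=4,low[4]=0,low[5]=?); scc=(scc[0]=0,scc[1]=?,scc[2]=0,scc[3]=1,scc[4]=0,scc[5]=?)
step 5: low=(low[0]=0,low[1]=3,low[2]=0,low[3]=4,low[4]=0,low[5]=?); scc=(scc[0]=0,scc[1]=2,scc[2]=0,scc[3]=1,scc[4]=0,scc[5]=?)
step 6: low=(low[0]=0,low[1]=3,low[2]=0,low[3]=4,low[4]=0,low[5]=5); scc=(scc[0]=0,scc[1]=2,scc[2]=0,scc[3]=1,scc[4]=0,scc[5]=3)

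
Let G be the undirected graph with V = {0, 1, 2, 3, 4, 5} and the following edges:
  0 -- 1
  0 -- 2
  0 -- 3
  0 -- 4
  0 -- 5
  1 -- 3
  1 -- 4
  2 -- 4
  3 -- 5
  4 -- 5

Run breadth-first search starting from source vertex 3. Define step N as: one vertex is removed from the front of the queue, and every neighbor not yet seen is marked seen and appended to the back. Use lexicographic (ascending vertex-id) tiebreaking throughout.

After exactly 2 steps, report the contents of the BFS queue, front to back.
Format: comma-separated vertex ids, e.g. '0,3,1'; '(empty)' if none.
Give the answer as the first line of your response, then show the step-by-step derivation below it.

1,5,2,4

step 1: dequeue 3; queue=[0,1,5]; order=3
step 2: dequeue 0; queue=[1,5,2,4]; order=3,0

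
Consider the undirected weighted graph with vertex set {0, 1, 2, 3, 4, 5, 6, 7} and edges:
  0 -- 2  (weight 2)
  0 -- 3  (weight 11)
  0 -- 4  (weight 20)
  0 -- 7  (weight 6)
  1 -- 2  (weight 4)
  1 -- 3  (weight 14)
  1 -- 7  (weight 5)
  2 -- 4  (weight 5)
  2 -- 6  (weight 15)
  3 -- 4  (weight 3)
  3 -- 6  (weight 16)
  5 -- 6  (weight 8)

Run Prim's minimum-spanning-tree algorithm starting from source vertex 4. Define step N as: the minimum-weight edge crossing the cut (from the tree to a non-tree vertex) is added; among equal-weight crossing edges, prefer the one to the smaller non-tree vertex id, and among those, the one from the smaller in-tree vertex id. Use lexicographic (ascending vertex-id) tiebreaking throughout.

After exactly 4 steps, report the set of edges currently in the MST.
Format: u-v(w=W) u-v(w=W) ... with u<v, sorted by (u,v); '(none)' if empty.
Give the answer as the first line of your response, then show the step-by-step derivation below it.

0-2(w=2) 1-2(w=4) 2-4(w=5) 3-4(w=3)

step 1: add edge 3-4 (w=3); MST = {3-4(w=3)}
step 2: add edge 2-4 (w=5); MST = {2-4(w=5) 3-4(w=3)}
step 3: add edge 0-2 (w=2); MST = {0-2(w=2) 2-4(w=5) 3-4(w=3)}
step 4: add edge 1-2 (w=4); MST = {0-2(w=2) 1-2(w=4) 2-4(w=5) 3-4(w=3)}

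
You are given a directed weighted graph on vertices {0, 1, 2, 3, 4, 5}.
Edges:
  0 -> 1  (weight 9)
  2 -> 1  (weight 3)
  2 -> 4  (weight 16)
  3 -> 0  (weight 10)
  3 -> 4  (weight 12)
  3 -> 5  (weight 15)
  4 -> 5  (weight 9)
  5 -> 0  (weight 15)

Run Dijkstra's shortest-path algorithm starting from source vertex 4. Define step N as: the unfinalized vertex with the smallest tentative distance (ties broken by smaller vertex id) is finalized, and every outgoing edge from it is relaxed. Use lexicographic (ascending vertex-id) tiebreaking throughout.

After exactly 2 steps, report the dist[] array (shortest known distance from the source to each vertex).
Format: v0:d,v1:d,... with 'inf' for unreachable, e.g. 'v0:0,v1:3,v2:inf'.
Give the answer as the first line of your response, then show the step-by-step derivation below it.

v0:24,v1:inf,v2:inf,v3:inf,v4:0,v5:9

step 1: dist = v0:inf,v1:inf,v2:inf,v3:inf,v4:0,v5:9
step 2: dist = v0:24,v1:inf,v2:inf,v3:inf,v4:0,v5:9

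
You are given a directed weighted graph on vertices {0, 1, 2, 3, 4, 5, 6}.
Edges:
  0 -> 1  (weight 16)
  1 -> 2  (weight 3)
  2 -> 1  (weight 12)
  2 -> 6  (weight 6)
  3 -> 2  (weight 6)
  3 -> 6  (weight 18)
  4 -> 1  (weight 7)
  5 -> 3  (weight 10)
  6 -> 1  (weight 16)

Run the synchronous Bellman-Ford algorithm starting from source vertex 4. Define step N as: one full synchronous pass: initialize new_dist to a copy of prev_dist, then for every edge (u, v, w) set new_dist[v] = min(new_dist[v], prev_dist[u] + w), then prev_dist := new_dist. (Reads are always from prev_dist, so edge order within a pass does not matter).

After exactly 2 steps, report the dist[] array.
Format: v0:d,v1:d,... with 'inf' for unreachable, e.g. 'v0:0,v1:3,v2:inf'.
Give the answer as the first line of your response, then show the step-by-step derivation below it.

v0:inf,v1:7,v2:10,v3:inf,v4:0,v5:inf,v6:inf

step 1: dist = v0:inf,v1:7,v2:inf,v3:inf,v4:0,v5:inf,v6:inf
step 2: dist = v0:inf,v1:7,v2:10,v3:inf,v4:0,v5:inf,v6:inf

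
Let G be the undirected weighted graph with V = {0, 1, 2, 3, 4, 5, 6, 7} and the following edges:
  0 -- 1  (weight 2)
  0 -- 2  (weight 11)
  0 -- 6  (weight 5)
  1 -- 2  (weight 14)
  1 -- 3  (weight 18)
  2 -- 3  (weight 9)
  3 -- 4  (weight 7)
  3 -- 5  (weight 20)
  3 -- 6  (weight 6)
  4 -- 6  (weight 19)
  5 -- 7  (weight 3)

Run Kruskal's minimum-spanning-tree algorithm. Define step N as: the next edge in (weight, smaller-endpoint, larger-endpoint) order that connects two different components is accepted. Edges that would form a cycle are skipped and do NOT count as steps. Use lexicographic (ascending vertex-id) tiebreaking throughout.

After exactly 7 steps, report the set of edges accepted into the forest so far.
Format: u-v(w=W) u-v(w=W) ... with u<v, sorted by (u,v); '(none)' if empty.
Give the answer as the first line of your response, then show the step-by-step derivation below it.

0-1(w=2) 0-6(w=5) 2-3(w=9) 3-4(w=7) 3-5(w=20) 3-6(w=6) 5-7(w=3)

step 1: add edge 0-1 (w=2); MST = {0-1(w=2)}
step 2: add edge 5-7 (w=3); MST = {0-1(w=2) 5-7(w=3)}
step 3: add edge 0-6 (w=5); MST = {0-1(w=2) 0-6(w=5) 5-7(w=3)}
step 4: add edge 3-6 (w=6); MST = {0-1(w=2) 0-6(w=5) 3-6(w=6) 5-7(w=3)}
step 5: add edge 3-4 (w=7); MST = {0-1(w=2) 0-6(w=5) 3-4(w=7) 3-6(w=6) 5-7(w=3)}
step 6: add edge 2-3 (w=9); MST = {0-1(w=2) 0-6(w=5) 2-3(w=9) 3-4(w=7) 3-6(w=6) 5-7(w=3)}
step 7: add edge 3-5 (w=20); MST = {0-1(w=2) 0-6(w=5) 2-3(w=9) 3-4(w=7) 3-5(w=20) 3-6(w=6) 5-7(w=3)}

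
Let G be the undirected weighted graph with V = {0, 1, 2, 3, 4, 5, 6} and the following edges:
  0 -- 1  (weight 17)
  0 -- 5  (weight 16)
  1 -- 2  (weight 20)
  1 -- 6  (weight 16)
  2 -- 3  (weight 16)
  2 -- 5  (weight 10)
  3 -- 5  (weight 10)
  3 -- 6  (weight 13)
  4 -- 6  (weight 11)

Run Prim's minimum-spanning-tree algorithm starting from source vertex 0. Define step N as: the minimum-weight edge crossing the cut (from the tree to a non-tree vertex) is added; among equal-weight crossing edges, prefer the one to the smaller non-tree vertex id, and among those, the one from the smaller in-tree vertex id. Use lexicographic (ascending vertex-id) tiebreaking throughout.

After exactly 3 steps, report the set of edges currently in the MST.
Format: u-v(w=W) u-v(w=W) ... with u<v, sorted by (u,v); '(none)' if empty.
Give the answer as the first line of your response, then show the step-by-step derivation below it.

0-5(w=16) 2-5(w=10) 3-5(w=10)

step 1: add edge 0-5 (w=16); MST = {0-5(w=16)}
step 2: add edge 2-5 (w=10); MST = {0-5(w=16) 2-5(w=10)}
step 3: add edge 3-5 (w=10); MST = {0-5(w=16) 2-5(w=10) 3-5(w=10)}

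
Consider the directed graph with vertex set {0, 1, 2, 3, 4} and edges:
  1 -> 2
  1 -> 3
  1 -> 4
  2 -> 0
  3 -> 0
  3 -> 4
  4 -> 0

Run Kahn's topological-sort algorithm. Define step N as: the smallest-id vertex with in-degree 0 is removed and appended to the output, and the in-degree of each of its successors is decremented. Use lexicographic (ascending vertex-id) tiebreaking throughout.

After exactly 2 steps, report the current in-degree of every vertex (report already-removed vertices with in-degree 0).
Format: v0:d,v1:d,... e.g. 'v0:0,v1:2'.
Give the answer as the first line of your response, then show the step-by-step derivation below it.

v0:2,v1:0,v2:0,v3:0,v4:1

step 1: output 1; order=[1]; indeg=(3,0,0,0,1)
step 2: output 2; order=[1,2]; indeg=(2,0,0,0,1)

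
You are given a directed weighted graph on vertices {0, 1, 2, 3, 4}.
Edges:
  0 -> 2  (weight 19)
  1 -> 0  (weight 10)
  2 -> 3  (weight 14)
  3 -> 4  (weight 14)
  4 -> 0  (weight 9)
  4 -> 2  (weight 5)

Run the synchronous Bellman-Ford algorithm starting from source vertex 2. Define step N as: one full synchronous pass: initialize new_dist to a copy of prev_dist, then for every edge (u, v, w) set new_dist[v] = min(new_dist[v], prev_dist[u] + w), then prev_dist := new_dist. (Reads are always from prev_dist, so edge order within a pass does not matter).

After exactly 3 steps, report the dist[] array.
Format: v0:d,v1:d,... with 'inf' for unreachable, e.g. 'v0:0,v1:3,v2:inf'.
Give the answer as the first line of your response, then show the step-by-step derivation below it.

v0:37,v1:inf,v2:0,v3:14,v4:28

step 1: dist = v0:inf,v1:inf,v2:0,v3:14,v4:inf
step 2: dist = v0:inf,v1:inf,v2:0,v3:14,v4:28
step 3: dist = v0:37,v1:inf,v2:0,v3:14,v4:28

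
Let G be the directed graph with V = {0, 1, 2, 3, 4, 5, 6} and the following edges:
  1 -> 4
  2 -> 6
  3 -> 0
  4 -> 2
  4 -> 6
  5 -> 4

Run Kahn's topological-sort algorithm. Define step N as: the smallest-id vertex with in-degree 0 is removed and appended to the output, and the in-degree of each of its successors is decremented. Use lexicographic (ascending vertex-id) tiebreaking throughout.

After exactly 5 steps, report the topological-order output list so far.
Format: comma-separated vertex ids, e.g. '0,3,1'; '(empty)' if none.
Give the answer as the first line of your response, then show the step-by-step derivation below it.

1,3,0,5,4

step 1: output 1; order=[1]; indeg=(1,0,1,0,1,0,2)
step 2: output 3; order=[1,3]; indeg=(0,0,1,0,1,0,2)
step 3: output 0; order=[1,3,0]; indeg=(0,0,1,0,1,0,2)
step 4: output 5; order=[1,3,0,5]; indeg=(0,0,1,0,0,0,2)
step 5: output 4; order=[1,3,0,5,4]; indeg=(0,0,0,0,0,0,1)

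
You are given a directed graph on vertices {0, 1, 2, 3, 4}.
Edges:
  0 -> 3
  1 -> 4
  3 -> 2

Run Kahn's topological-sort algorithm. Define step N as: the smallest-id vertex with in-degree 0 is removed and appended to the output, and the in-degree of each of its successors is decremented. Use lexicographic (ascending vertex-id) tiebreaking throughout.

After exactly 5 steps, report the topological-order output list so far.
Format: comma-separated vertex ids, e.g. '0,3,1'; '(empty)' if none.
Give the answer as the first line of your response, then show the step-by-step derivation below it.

0,1,3,2,4

step 1: output 0; order=[0]; indeg=(0,0,1,0,1)
step 2: output 1; order=[0,1]; indeg=(0,0,1,0,0)
step 3: output 3; order=[0,1,3]; indeg=(0,0,0,0,0)
step 4: output 2; order=[0,1,3,2]; indeg=(0,0,0,0,0)
step 5: output 4; order=[0,1,3,2,4]; indeg=(0,0,0,0,0)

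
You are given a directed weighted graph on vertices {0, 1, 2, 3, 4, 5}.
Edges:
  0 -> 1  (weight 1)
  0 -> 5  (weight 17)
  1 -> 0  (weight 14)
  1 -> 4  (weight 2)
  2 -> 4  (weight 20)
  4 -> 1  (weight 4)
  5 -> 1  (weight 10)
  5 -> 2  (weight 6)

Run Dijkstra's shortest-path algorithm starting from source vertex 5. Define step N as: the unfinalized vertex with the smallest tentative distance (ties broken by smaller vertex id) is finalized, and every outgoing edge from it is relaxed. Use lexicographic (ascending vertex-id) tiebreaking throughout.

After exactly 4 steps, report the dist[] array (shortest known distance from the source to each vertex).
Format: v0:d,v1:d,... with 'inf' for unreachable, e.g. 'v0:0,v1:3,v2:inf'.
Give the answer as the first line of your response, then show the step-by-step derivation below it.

v0:24,v1:10,v2:6,v3:inf,v4:12,v5:0

step 1: dist = v0:inf,v1:10,v2:6,v3:inf,v4:inf,v5:0
step 2: dist = v0:inf,v1:10,v2:6,v3:inf,v4:26,v5:0
step 3: dist = v0:24,v1:10,v2:6,v3:inf,v4:12,v5:0
step 4: dist = v0:24,v1:10,v2:6,v3:inf,v4:12,v5:0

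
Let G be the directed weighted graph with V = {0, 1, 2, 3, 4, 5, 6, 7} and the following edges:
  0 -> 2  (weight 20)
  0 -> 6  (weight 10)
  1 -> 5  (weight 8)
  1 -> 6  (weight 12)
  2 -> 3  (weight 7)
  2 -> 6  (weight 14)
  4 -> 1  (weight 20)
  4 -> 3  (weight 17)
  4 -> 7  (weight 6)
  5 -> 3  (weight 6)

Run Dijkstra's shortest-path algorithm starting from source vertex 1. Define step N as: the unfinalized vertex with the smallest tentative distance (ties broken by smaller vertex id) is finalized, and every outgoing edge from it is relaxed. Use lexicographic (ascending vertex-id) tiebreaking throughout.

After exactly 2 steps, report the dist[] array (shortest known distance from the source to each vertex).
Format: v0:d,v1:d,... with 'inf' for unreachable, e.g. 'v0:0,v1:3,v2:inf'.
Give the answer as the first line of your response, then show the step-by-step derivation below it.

v0:inf,v1:0,v2:inf,v3:14,v4:inf,v5:8,v6:12,v7:inf

step 1: dist = v0:inf,v1:0,v2:inf,v3:inf,v4:inf,v5:8,v6:12,v7:inf
step 2: dist = v0:inf,v1:0,v2:inf,v3:14,v4:inf,v5:8,v6:12,v7:inf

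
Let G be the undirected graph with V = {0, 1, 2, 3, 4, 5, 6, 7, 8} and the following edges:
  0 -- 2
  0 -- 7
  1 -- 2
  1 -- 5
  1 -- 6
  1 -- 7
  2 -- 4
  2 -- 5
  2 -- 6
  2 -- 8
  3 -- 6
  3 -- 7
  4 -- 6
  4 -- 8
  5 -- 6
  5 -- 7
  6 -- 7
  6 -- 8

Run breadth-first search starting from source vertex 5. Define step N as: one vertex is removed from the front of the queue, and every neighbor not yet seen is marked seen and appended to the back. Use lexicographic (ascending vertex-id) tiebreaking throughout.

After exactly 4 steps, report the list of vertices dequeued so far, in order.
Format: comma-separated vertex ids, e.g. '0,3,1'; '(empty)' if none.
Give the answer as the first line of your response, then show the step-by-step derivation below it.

5,1,2,6

step 1: dequeue 5; queue=[1,2,6,7]; order=5
step 2: dequeue 1; queue=[2,6,7]; order=5,1
step 3: dequeue 2; queue=[6,7,0,4,8]; order=5,1,2
step 4: dequeue 6; queue=[7,0,4,8,3]; order=5,1,2,6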